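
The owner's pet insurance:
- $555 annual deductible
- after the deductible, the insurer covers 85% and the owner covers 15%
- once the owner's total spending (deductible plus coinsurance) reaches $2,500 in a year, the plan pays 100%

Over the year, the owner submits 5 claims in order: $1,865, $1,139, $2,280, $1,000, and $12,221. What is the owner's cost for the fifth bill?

Claim 1 — $1,865: $555 to deductible, leaving $1,310; 15% of $1,310 = $196.50. Owner owes $751.50 (running OOP $751.50).
Claim 2 — $1,139: deductible already satisfied, so owner's share is 15% × $1,139 = $170.85. Owner owes $170.85 (running OOP $922.35).
Claim 3 — $2,280: deductible met; 15% of $2,280 = $342. Owner pays $342; OOP now $1,264.35.
Claim 4 — $1,000: 15% coinsurance on $1,000 = $150. Owner owes $150 (running OOP $1,414.35).
Claim 5 — $12,221: 15% coinsurance on $12,221 = $1,833.15. That would push OOP to $3,247.50, over the $2,500 cap, so owner pays $2,500 − $1,414.35 = $1,085.65.

$1,085.65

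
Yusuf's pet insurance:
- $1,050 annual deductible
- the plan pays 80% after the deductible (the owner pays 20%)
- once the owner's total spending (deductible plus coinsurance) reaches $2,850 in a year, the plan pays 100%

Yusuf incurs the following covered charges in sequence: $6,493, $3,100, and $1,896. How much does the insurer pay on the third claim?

$1,804.60

Bill 1, $6,493: deductible takes $1,050, $5,443 remains; owner's 20% is $1,088.60. Cost to owner: $2,138.60. OOP to date $2,138.60. Plan pays $6,493 − $2,138.60 = $4,354.40.
Bill 2, $3,100: deductible already satisfied, so owner's share is 20% × $3,100 = $620. Owner pays $620; OOP now $2,758.60. Plan pays $3,100 − $620 = $2,480.
Bill 3, $1,896: deductible already satisfied, so owner's share is 20% × $1,896 = $379.20. That would push OOP to $3,137.80, over the $2,850 cap, so owner pays $2,850 − $2,758.60 = $91.40. Plan pays $1,896 − $91.40 = $1,804.60.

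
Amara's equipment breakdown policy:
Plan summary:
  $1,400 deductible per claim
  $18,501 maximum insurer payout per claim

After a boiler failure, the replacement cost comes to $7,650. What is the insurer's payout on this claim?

$6,250

After the deductible, $7,650 − $1,400 = $6,250 remains.
$6,250 is within the $18,501 limit, so the insurer pays $6,250.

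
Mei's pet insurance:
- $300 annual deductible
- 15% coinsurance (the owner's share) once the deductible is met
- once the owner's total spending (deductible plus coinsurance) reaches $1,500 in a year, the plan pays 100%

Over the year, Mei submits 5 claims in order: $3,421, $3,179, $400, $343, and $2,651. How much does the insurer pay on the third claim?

Claim 1 ($3,421): $300 finishes the deductible; $3,121 goes to coinsurance; 15% of $3,121 = $468.15. Owner pays $768.15; OOP now $768.15. Plan pays $3,421 − $768.15 = $2,652.85.
Claim 2 ($3,179): deductible already satisfied, so owner's share is 15% × $3,179 = $476.85. Owner pays $476.85; OOP now $1,245. Plan pays $3,179 − $476.85 = $2,702.15.
Claim 3 ($400): deductible already satisfied, so owner's share is 15% × $400 = $60. Owner pays $60; OOP now $1,305. Plan pays $400 − $60 = $340.

$340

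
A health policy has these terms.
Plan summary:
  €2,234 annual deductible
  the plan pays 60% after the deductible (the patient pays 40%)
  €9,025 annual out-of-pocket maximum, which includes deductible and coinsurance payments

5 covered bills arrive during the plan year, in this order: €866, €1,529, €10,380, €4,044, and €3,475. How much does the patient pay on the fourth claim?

€1,617.60

Claim 1 — €866: entire amount goes to the deductible. Patient owes €866 (running OOP €866).
Claim 2 — €1,529: €1,368 finishes the deductible; €161 goes to coinsurance; coinsurance €161 × 40% = €64.40. Patient owes €1,432.40 (running OOP €2,298.40).
Claim 3 — €10,380: deductible already satisfied, so patient's share is 40% × €10,380 = €4,152. Cost to patient: €4,152. OOP to date €6,450.40.
Claim 4 — €4,044: 40% coinsurance on €4,044 = €1,617.60. Patient owes €1,617.60 (running OOP €8,068).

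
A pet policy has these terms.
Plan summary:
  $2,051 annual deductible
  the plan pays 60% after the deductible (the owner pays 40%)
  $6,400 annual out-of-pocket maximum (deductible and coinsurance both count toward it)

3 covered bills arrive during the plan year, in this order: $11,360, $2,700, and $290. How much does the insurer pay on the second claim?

$2,074.60

Claim 1 — $11,360: $2,051 finishes the deductible; $9,309 goes to coinsurance; coinsurance $9,309 × 40% = $3,723.60. Owner owes $5,774.60 (running OOP $5,774.60). Insurer: $11,360 − $5,774.60 = $5,585.40.
Claim 2 — $2,700: deductible met; 40% of $2,700 = $1,080. Adding that to $5,774.60 gives $6,854.60, past the $6,400 cap; owner pays only $6,400 − $5,774.60 = $625.40. Insurer: $2,700 − $625.40 = $2,074.60.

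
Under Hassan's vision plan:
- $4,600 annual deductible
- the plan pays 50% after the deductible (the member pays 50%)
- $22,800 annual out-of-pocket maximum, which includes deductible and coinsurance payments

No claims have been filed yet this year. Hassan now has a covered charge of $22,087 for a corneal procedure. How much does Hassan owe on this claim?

Nothing has been paid toward the $4,600 deductible, so the first $4,600 of this charge is applied there.
After the $4,600 deductible portion, $22,087 − $4,600 = $17,487 is subject to coinsurance.
Coinsurance: $17,487 × 50% = $8,743.50.
That puts the member's cost at $4,600 + $8,743.50 = $13,343.50 before any cap.
Total out-of-pocket so far would be $0 + $13,343.50 = $13,343.50, below the $22,800 cap — no reduction.

$13,343.50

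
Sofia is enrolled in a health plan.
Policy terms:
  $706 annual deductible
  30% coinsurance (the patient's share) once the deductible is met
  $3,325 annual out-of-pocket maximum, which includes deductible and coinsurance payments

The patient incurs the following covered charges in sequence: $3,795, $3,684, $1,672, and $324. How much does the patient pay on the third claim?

$501.60

Claim 1 — $3,795: deductible takes $706, $3,089 remains; 30% of $3,089 = $926.70. Cost to patient: $1,632.70. OOP to date $1,632.70.
Claim 2 — $3,684: deductible met; 30% of $3,684 = $1,105.20. Patient pays $1,105.20; OOP now $2,737.90.
Claim 3 — $1,672: deductible already satisfied, so patient's share is 30% × $1,672 = $501.60. Cost to patient: $501.60. OOP to date $3,239.50.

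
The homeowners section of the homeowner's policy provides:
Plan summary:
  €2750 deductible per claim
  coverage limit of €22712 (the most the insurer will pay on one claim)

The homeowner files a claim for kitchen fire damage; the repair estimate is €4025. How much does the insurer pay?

€1275

Less the €2750 deductible: €4025 − €2750 = €1275.
That's under the €22712 cap, so the insurer reimburses the full €1275.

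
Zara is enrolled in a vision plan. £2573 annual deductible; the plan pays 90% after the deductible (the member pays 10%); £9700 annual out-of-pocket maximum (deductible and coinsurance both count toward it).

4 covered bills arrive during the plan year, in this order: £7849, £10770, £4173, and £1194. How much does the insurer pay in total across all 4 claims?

£19271.70

Bill 1, £7849: deductible takes £2573, £5276 remains; 10% of £5276 = £527.60. Member owes £3100.60 (running OOP £3100.60). Insurer: £7849 − £3100.60 = £4748.40.
Bill 2, £10770: deductible met; 10% of £10770 = £1077. Member pays £1077; OOP now £4177.60. Insurer: £10770 − £1077 = £9693.
Bill 3, £4173: 10% coinsurance on £4173 = £417.30. Cost to member: £417.30. OOP to date £4594.90. Insurer: £4173 − £417.30 = £3755.70.
Bill 4, £1194: 10% coinsurance on £1194 = £119.40. Member pays £119.40; OOP now £4714.30. Plan pays £1194 − £119.40 = £1074.60.
Insurer total: £4748.40 + £9693 + £3755.70 + £1074.60 = £19271.70.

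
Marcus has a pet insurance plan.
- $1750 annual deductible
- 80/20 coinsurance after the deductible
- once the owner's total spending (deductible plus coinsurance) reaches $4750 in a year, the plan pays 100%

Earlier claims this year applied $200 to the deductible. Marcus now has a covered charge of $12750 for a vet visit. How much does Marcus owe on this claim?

Remaining deductible: $1750 − $200 = $1550.
That leaves $12750 − $1550 = $11200 for coinsurance.
20% of $11200 = $2240 falls to the owner.
So the owner owes $1550 + $2240 = $3790 before any cap.
Cumulative spending $200 + $3790 = $3990 stays under the $4750 maximum.

$3790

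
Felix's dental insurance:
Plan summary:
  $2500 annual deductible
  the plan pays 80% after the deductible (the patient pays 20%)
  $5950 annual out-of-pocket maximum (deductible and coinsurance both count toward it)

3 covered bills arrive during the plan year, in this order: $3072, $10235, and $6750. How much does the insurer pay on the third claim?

$5461.40

Bill 1, $3072: $2500 finishes the deductible; $572 goes to coinsurance; 20% of $572 = $114.40. Patient owes $2614.40 (running OOP $2614.40). Plan pays $3072 − $2614.40 = $457.60.
Bill 2, $10235: deductible met; 20% of $10235 = $2047. Patient owes $2047 (running OOP $4661.40). Plan pays $10235 − $2047 = $8188.
Bill 3, $6750: deductible met; 20% of $6750 = $1350. Adding that to $4661.40 gives $6011.40, past the $5950 cap; patient pays only $5950 − $4661.40 = $1288.60. Plan pays $6750 − $1288.60 = $5461.40.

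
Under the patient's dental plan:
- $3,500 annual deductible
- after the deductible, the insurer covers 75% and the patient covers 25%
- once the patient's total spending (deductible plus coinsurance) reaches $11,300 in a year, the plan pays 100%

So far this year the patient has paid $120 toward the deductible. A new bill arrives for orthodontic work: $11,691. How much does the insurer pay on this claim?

Remaining deductible: $3,500 − $120 = $3,380.
The remaining $8,311 (= $11,691 − $3,380) moves to coinsurance.
Patient's 25% share of $8,311 is $2,077.75.
Patient responsibility before any cap: $3,380 + $2,077.75 = $5,457.75.
Cumulative spending $120 + $5,457.75 = $5,577.75 stays under the $11,300 maximum.
The insurer covers the remainder: $11,691 − $5,457.75 = $6,233.25.

$6,233.25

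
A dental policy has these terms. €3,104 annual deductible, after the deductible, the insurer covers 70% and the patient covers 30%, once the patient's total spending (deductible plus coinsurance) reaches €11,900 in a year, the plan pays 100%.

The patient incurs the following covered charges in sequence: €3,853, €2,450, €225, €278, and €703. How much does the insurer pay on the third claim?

€157.50

#1 (€3,853): deductible takes €3,104, €749 remains; coinsurance €749 × 30% = €224.70. Patient pays €3,328.70; OOP now €3,328.70. Insurer: €3,853 − €3,328.70 = €524.30.
#2 (€2,450): deductible met; 30% of €2,450 = €735. Cost to patient: €735. OOP to date €4,063.70. Insurer: €2,450 − €735 = €1,715.
#3 (€225): 30% coinsurance on €225 = €67.50. Cost to patient: €67.50. OOP to date €4,131.20. Plan pays €225 − €67.50 = €157.50.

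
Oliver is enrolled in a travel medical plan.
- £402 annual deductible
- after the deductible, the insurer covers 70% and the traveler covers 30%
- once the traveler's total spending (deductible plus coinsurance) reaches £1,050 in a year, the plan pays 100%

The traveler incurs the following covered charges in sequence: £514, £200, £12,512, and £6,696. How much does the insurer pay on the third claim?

Claim 1 — £514: £402 finishes the deductible; £112 goes to coinsurance; traveler's 30% is £33.60. Cost to traveler: £435.60. OOP to date £435.60. Plan pays £514 − £435.60 = £78.40.
Claim 2 — £200: deductible met; 30% of £200 = £60. Traveler pays £60; OOP now £495.60. Insurer: £200 − £60 = £140.
Claim 3 — £12,512: deductible met; 30% of £12,512 = £3,753.60. OOP would hit £4,249.20 > £1,050, so the cap limits the traveler to £1,050 − £495.60 = £554.40. Plan pays £12,512 − £554.40 = £11,957.60.

£11,957.60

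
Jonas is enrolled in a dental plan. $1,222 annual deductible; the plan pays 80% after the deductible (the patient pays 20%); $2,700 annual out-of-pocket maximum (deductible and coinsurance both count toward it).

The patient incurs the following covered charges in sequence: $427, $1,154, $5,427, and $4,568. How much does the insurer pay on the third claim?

Claim 1 — $427: entire amount goes to the deductible. Patient pays $427; OOP now $427. Insurer: $427 − $427 = $0.
Claim 2 — $1,154: $795 finishes the deductible; $359 goes to coinsurance; patient's 20% is $71.80. Patient owes $866.80 (running OOP $1,293.80). Insurer: $1,154 − $866.80 = $287.20.
Claim 3 — $5,427: deductible already satisfied, so patient's share is 20% × $5,427 = $1,085.40. Cost to patient: $1,085.40. OOP to date $2,379.20. Plan pays $5,427 − $1,085.40 = $4,341.60.

$4,341.60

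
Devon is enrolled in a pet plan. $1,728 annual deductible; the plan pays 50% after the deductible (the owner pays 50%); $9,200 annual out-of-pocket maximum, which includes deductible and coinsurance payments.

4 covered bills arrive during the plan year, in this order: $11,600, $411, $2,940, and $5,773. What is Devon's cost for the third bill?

$1,470

Claim 1 ($11,600): deductible takes $1,728, $9,872 remains; owner's 50% is $4,936. Owner owes $6,664 (running OOP $6,664).
Claim 2 ($411): 50% coinsurance on $411 = $205.50. Owner pays $205.50; OOP now $6,869.50.
Claim 3 ($2,940): deductible met; 50% of $2,940 = $1,470. Owner owes $1,470 (running OOP $8,339.50).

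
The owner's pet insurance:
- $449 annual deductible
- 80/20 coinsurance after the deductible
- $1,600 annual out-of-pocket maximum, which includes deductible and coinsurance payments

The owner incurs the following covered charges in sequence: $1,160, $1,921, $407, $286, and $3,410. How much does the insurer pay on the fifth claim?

$2,924

Bill 1, $1,160: $449 to deductible, leaving $711; owner's 20% is $142.20. Owner pays $591.20; OOP now $591.20. Plan pays $1,160 − $591.20 = $568.80.
Bill 2, $1,921: 20% coinsurance on $1,921 = $384.20. Cost to owner: $384.20. OOP to date $975.40. Insurer: $1,921 − $384.20 = $1,536.80.
Bill 3, $407: deductible already satisfied, so owner's share is 20% × $407 = $81.40. Cost to owner: $81.40. OOP to date $1,056.80. Plan pays $407 − $81.40 = $325.60.
Bill 4, $286: deductible already satisfied, so owner's share is 20% × $286 = $57.20. Cost to owner: $57.20. OOP to date $1,114. Insurer: $286 − $57.20 = $228.80.
Bill 5, $3,410: deductible already satisfied, so owner's share is 20% × $3,410 = $682. Adding that to $1,114 gives $1,796, past the $1,600 cap; owner pays only $1,600 − $1,114 = $486. Insurer: $3,410 − $486 = $2,924.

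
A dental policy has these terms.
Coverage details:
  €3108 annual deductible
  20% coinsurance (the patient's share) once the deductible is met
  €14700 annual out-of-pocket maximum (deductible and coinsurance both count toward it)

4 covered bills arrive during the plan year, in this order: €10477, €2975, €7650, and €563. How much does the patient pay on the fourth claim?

Claim 1 — €10477: deductible takes €3108, €7369 remains; patient's 20% is €1473.80. Patient pays €4581.80; OOP now €4581.80.
Claim 2 — €2975: deductible already satisfied, so patient's share is 20% × €2975 = €595. Cost to patient: €595. OOP to date €5176.80.
Claim 3 — €7650: deductible met; 20% of €7650 = €1530. Cost to patient: €1530. OOP to date €6706.80.
Claim 4 — €563: deductible met; 20% of €563 = €112.60. Cost to patient: €112.60. OOP to date €6819.40.

€112.60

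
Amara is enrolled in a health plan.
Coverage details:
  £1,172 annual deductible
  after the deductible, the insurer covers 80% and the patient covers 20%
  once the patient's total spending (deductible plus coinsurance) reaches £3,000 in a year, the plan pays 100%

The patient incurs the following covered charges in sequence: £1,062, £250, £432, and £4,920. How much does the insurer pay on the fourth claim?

Claim 1 (£1,062): all of it applies to the deductible. Patient owes £1,062 (running OOP £1,062). Insurer: £1,062 − £1,062 = £0.
Claim 2 (£250): £110 to deductible, leaving £140; 20% of £140 = £28. Cost to patient: £138. OOP to date £1,200. Plan pays £250 − £138 = £112.
Claim 3 (£432): deductible already satisfied, so patient's share is 20% × £432 = £86.40. Patient pays £86.40; OOP now £1,286.40. Plan pays £432 − £86.40 = £345.60.
Claim 4 (£4,920): 20% coinsurance on £4,920 = £984. Patient pays £984; OOP now £2,270.40. Plan pays £4,920 − £984 = £3,936.

£3,936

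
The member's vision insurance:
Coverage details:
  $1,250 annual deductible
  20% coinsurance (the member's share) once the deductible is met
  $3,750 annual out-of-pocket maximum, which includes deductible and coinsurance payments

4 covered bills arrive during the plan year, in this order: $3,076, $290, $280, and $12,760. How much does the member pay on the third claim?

$56

#1 ($3,076): $1,250 finishes the deductible; $1,826 goes to coinsurance; coinsurance $1,826 × 20% = $365.20. Member owes $1,615.20 (running OOP $1,615.20).
#2 ($290): deductible already satisfied, so member's share is 20% × $290 = $58. Member owes $58 (running OOP $1,673.20).
#3 ($280): 20% coinsurance on $280 = $56. Member owes $56 (running OOP $1,729.20).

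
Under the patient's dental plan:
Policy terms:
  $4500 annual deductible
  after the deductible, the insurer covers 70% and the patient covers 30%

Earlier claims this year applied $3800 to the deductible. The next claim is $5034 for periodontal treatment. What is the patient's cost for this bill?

$3800 of the $4500 deductible is already met, leaving $700.
After the $700 deductible portion, $5034 − $700 = $4334 is subject to coinsurance.
Patient's 30% share of $4334 is $1300.20.
So the patient owes $700 + $1300.20 = $2000.20.

$2000.20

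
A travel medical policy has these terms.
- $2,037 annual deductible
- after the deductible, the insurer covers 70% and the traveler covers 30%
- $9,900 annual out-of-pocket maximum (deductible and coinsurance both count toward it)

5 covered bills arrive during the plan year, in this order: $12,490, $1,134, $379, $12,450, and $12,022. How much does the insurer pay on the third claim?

$265.30

Claim 1 — $12,490: deductible takes $2,037, $10,453 remains; 30% of $10,453 = $3,135.90. Traveler owes $5,172.90 (running OOP $5,172.90). Plan pays $12,490 − $5,172.90 = $7,317.10.
Claim 2 — $1,134: deductible met; 30% of $1,134 = $340.20. Traveler owes $340.20 (running OOP $5,513.10). Plan pays $1,134 − $340.20 = $793.80.
Claim 3 — $379: deductible met; 30% of $379 = $113.70. Cost to traveler: $113.70. OOP to date $5,626.80. Plan pays $379 − $113.70 = $265.30.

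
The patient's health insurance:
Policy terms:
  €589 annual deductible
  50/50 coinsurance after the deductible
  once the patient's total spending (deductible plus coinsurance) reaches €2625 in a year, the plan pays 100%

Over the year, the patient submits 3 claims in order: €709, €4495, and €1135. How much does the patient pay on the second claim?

€1976

Claim 1 — €709: €589 to deductible, leaving €120; coinsurance €120 × 50% = €60. Patient pays €649; OOP now €649.
Claim 2 — €4495: deductible already satisfied, so patient's share is 50% × €4495 = €2247.50. Adding that to €649 gives €2896.50, past the €2625 cap; patient pays only €2625 − €649 = €1976.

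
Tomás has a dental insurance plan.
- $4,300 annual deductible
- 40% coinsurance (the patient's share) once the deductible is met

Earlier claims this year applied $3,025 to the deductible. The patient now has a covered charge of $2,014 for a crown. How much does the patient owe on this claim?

Deductible still to meet: $4,300 − $3,025 = $1,275.
That leaves $2,014 − $1,275 = $739 for coinsurance.
40% of $739 = $295.60 falls to the patient.
So the patient owes $1,275 + $295.60 = $1,570.60.

$1,570.60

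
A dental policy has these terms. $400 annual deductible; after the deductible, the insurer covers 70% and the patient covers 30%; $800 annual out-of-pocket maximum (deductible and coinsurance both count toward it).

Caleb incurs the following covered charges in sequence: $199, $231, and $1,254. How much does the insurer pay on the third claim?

Claim 1 — $199: all of it applies to the deductible. Cost to patient: $199. OOP to date $199. Insurer: $199 − $199 = $0.
Claim 2 — $231: deductible takes $201, $30 remains; 30% of $30 = $9. Patient pays $210; OOP now $409. Insurer: $231 − $210 = $21.
Claim 3 — $1,254: deductible met; 30% of $1,254 = $376.20. Patient owes $376.20 (running OOP $785.20). Plan pays $1,254 − $376.20 = $877.80.

$877.80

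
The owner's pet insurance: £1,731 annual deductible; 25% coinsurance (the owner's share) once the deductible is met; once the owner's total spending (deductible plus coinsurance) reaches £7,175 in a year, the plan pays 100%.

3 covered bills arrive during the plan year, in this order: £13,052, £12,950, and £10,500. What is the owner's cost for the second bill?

#1 (£13,052): deductible takes £1,731, £11,321 remains; 25% of £11,321 = £2,830.25. Cost to owner: £4,561.25. OOP to date £4,561.25.
#2 (£12,950): 25% coinsurance on £12,950 = £3,237.50. Adding that to £4,561.25 gives £7,798.75, past the £7,175 cap; owner pays only £7,175 − £4,561.25 = £2,613.75.

£2,613.75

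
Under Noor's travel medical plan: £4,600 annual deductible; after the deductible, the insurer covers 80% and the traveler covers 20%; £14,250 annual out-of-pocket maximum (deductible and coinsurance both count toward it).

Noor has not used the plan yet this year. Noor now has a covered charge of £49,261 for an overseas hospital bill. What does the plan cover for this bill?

£35,728.80

Nothing has been paid toward the £4,600 deductible, so the first £4,600 of this charge is applied there.
The remaining £44,661 (= £49,261 − £4,600) moves to coinsurance.
Traveler's 20% share of £44,661 is £8,932.20.
So the traveler owes £4,600 + £8,932.20 = £13,532.20 before any cap.
Total out-of-pocket so far would be £0 + £13,532.20 = £13,532.20, below the £14,250 cap — no reduction.
Insurer pays the balance: £49,261 − £13,532.20 = £35,728.80.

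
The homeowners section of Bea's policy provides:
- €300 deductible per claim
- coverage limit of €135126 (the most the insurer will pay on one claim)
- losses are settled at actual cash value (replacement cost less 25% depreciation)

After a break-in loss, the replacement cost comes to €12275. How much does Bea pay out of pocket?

€3368.75

Depreciate 25%: the covered value is €12275 × 0.75 = €9206.25.
Less the €300 deductible: €9206.25 − €300 = €8906.25.
€8906.25 ≤ €135126, so the limit doesn't bind; insurer pays €8906.25.
The homeowner bears the rest of the original loss: €12275 − €8906.25 = €3368.75.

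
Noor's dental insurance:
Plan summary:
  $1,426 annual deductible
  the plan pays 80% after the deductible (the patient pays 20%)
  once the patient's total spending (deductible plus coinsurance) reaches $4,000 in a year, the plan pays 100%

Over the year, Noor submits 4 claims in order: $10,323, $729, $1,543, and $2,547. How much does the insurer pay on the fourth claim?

Bill 1, $10,323: $1,426 finishes the deductible; $8,897 goes to coinsurance; coinsurance $8,897 × 20% = $1,779.40. Patient owes $3,205.40 (running OOP $3,205.40). Insurer: $10,323 − $3,205.40 = $7,117.60.
Bill 2, $729: 20% coinsurance on $729 = $145.80. Patient pays $145.80; OOP now $3,351.20. Plan pays $729 − $145.80 = $583.20.
Bill 3, $1,543: deductible already satisfied, so patient's share is 20% × $1,543 = $308.60. Cost to patient: $308.60. OOP to date $3,659.80. Insurer: $1,543 − $308.60 = $1,234.40.
Bill 4, $2,547: 20% coinsurance on $2,547 = $509.40. That would push OOP to $4,169.20, over the $4,000 cap, so patient pays $4,000 − $3,659.80 = $340.20. Insurer: $2,547 − $340.20 = $2,206.80.

$2,206.80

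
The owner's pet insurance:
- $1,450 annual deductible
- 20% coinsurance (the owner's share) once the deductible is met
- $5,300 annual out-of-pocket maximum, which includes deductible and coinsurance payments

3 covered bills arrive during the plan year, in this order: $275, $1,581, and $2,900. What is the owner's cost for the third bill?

Bill 1, $275: entire amount goes to the deductible. Owner pays $275; OOP now $275.
Bill 2, $1,581: $1,175 finishes the deductible; $406 goes to coinsurance; 20% of $406 = $81.20. Owner owes $1,256.20 (running OOP $1,531.20).
Bill 3, $2,900: deductible met; 20% of $2,900 = $580. Owner owes $580 (running OOP $2,111.20).

$580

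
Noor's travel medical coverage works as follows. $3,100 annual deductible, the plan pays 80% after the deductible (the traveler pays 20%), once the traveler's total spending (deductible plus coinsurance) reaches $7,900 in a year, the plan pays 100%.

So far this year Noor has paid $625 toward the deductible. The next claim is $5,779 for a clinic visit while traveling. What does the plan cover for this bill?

Remaining deductible: $3,100 − $625 = $2,475.
After the $2,475 deductible portion, $5,779 − $2,475 = $3,304 is subject to coinsurance.
Coinsurance: $3,304 × 20% = $660.80.
That puts the traveler's cost at $2,475 + $660.80 = $3,135.80 before any cap.
Year-to-date out-of-pocket becomes $625 + $3,135.80 = $3,760.80, still under the $7,900 maximum, so no cap applies.
Insurer pays the balance: $5,779 − $3,135.80 = $2,643.20.

$2,643.20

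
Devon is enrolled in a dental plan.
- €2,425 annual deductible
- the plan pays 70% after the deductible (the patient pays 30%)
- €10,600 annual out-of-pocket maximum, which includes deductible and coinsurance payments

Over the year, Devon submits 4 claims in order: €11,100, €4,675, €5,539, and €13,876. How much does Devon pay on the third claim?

Claim 1 (€11,100): €2,425 finishes the deductible; €8,675 goes to coinsurance; coinsurance €8,675 × 30% = €2,602.50. Patient pays €5,027.50; OOP now €5,027.50.
Claim 2 (€4,675): deductible already satisfied, so patient's share is 30% × €4,675 = €1,402.50. Cost to patient: €1,402.50. OOP to date €6,430.
Claim 3 (€5,539): 30% coinsurance on €5,539 = €1,661.70. Patient owes €1,661.70 (running OOP €8,091.70).

€1,661.70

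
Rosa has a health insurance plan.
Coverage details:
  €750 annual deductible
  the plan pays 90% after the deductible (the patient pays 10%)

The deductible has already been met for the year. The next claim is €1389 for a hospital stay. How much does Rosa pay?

€138.90

With the deductible met, the entire €1389 is subject to coinsurance.
Patient's 10% share of €1389 is €138.90.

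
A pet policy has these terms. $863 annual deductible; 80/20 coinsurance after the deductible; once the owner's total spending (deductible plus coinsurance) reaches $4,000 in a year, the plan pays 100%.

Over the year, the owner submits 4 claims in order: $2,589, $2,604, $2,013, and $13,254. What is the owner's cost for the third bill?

$402.60

Claim 1 — $2,589: $863 to deductible, leaving $1,726; coinsurance $1,726 × 20% = $345.20. Cost to owner: $1,208.20. OOP to date $1,208.20.
Claim 2 — $2,604: deductible already satisfied, so owner's share is 20% × $2,604 = $520.80. Owner owes $520.80 (running OOP $1,729).
Claim 3 — $2,013: deductible already satisfied, so owner's share is 20% × $2,013 = $402.60. Cost to owner: $402.60. OOP to date $2,131.60.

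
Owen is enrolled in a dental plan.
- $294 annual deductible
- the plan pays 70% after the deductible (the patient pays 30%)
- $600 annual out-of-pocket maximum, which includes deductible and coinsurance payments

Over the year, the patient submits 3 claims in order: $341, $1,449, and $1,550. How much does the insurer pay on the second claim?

Claim 1 — $341: deductible takes $294, $47 remains; 30% of $47 = $14.10. Cost to patient: $308.10. OOP to date $308.10. Plan pays $341 − $308.10 = $32.90.
Claim 2 — $1,449: 30% coinsurance on $1,449 = $434.70. OOP would hit $742.80 > $600, so the cap limits the patient to $600 − $308.10 = $291.90. Plan pays $1,449 − $291.90 = $1,157.10.

$1,157.10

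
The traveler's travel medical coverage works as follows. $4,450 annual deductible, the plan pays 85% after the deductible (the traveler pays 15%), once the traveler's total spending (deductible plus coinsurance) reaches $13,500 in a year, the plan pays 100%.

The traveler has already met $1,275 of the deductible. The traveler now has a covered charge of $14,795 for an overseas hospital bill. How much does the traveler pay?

$1,275 of the $4,450 deductible is already met, leaving $3,175.
That leaves $14,795 − $3,175 = $11,620 for coinsurance.
15% of $11,620 = $1,743 falls to the traveler.
So the traveler owes $3,175 + $1,743 = $4,918 before any cap.
Cumulative spending $1,275 + $4,918 = $6,193 stays under the $13,500 maximum.

$4,918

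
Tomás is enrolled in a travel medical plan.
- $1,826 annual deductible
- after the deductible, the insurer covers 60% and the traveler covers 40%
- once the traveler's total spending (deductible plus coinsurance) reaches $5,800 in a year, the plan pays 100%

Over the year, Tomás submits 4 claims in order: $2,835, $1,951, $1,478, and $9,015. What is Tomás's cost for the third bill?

$591.20

#1 ($2,835): $1,826 finishes the deductible; $1,009 goes to coinsurance; coinsurance $1,009 × 40% = $403.60. Traveler owes $2,229.60 (running OOP $2,229.60).
#2 ($1,951): deductible already satisfied, so traveler's share is 40% × $1,951 = $780.40. Traveler pays $780.40; OOP now $3,010.
#3 ($1,478): 40% coinsurance on $1,478 = $591.20. Traveler owes $591.20 (running OOP $3,601.20).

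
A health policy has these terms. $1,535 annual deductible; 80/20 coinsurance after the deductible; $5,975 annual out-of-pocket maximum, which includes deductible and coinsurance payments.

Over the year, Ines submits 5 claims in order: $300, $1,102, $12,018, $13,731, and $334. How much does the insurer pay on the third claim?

Bill 1, $300: entire amount goes to the deductible. Cost to patient: $300. OOP to date $300. Plan pays $300 − $300 = $0.
Bill 2, $1,102: fully absorbed by the deductible. Cost to patient: $1,102. OOP to date $1,402. Insurer: $1,102 − $1,102 = $0.
Bill 3, $12,018: $133 finishes the deductible; $11,885 goes to coinsurance; 20% of $11,885 = $2,377. Patient pays $2,510; OOP now $3,912. Insurer: $12,018 − $2,510 = $9,508.

$9,508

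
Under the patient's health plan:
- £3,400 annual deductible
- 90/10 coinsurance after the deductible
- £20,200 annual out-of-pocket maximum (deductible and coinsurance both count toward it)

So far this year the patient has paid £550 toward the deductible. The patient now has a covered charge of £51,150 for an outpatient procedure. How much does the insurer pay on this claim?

Remaining deductible: £3,400 − £550 = £2,850.
After the £2,850 deductible portion, £51,150 − £2,850 = £48,300 is subject to coinsurance.
10% of £48,300 = £4,830 falls to the patient.
That puts the patient's cost at £2,850 + £4,830 = £7,680 before any cap.
Total out-of-pocket so far would be £550 + £7,680 = £8,230, below the £20,200 cap — no reduction.
The plan picks up £51,150 − £7,680 = £43,470.

£43,470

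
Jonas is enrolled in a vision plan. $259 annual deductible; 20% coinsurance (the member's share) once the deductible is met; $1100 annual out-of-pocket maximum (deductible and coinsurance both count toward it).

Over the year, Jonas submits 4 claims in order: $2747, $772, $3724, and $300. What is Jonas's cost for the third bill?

Bill 1, $2747: $259 finishes the deductible; $2488 goes to coinsurance; 20% of $2488 = $497.60. Member pays $756.60; OOP now $756.60.
Bill 2, $772: 20% coinsurance on $772 = $154.40. Member owes $154.40 (running OOP $911).
Bill 3, $3724: 20% coinsurance on $3724 = $744.80. That would push OOP to $1655.80, over the $1100 cap, so member pays $1100 − $911 = $189.

$189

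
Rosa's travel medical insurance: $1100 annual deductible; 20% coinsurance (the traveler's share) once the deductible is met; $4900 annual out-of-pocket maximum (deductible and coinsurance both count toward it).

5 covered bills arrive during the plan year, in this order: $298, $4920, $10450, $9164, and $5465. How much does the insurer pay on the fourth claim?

$8277.60

Bill 1, $298: all of it applies to the deductible. Cost to traveler: $298. OOP to date $298. Plan pays $298 − $298 = $0.
Bill 2, $4920: $802 finishes the deductible; $4118 goes to coinsurance; 20% of $4118 = $823.60. Traveler owes $1625.60 (running OOP $1923.60). Plan pays $4920 − $1625.60 = $3294.40.
Bill 3, $10450: deductible already satisfied, so traveler's share is 20% × $10450 = $2090. Traveler pays $2090; OOP now $4013.60. Insurer: $10450 − $2090 = $8360.
Bill 4, $9164: 20% coinsurance on $9164 = $1832.80. OOP would hit $5846.40 > $4900, so the cap limits the traveler to $4900 − $4013.60 = $886.40. Plan pays $9164 − $886.40 = $8277.60.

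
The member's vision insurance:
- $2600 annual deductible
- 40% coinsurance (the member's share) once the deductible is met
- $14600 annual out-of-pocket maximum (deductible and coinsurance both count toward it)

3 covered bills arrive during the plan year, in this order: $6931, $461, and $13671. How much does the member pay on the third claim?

$5468.40

Claim 1 — $6931: $2600 finishes the deductible; $4331 goes to coinsurance; 40% of $4331 = $1732.40. Member pays $4332.40; OOP now $4332.40.
Claim 2 — $461: 40% coinsurance on $461 = $184.40. Cost to member: $184.40. OOP to date $4516.80.
Claim 3 — $13671: 40% coinsurance on $13671 = $5468.40. Cost to member: $5468.40. OOP to date $9985.20.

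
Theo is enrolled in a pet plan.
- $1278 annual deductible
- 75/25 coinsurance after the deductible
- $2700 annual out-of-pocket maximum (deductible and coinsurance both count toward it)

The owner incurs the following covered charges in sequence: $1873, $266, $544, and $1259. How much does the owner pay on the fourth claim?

Bill 1, $1873: $1278 finishes the deductible; $595 goes to coinsurance; coinsurance $595 × 25% = $148.75. Owner pays $1426.75; OOP now $1426.75.
Bill 2, $266: deductible met; 25% of $266 = $66.50. Owner owes $66.50 (running OOP $1493.25).
Bill 3, $544: deductible met; 25% of $544 = $136. Cost to owner: $136. OOP to date $1629.25.
Bill 4, $1259: 25% coinsurance on $1259 = $314.75. Owner pays $314.75; OOP now $1944.

$314.75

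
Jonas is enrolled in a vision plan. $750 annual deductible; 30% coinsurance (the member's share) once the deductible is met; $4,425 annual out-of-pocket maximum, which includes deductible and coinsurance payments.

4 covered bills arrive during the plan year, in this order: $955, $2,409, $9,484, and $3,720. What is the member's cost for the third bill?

$2,845.20

Claim 1 ($955): $750 to deductible, leaving $205; coinsurance $205 × 30% = $61.50. Cost to member: $811.50. OOP to date $811.50.
Claim 2 ($2,409): 30% coinsurance on $2,409 = $722.70. Member owes $722.70 (running OOP $1,534.20).
Claim 3 ($9,484): 30% coinsurance on $9,484 = $2,845.20. Cost to member: $2,845.20. OOP to date $4,379.40.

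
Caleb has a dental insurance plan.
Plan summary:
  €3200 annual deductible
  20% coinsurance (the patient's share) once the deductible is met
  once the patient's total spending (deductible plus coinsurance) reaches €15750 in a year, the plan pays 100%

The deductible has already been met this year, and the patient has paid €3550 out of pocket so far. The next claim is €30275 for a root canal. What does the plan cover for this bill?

€24220

The deductible is already satisfied, so the full bill goes to coinsurance.
Patient's 20% share of €30275 is €6055.
Year-to-date out-of-pocket becomes €3550 + €6055 = €9605, still under the €15750 maximum, so no cap applies.
Insurer pays the balance: €30275 − €6055 = €24220.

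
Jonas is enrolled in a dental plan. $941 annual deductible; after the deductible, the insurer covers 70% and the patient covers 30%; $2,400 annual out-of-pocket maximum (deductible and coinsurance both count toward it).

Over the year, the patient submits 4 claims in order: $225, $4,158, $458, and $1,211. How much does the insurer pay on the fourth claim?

Bill 1, $225: entire amount goes to the deductible. Patient owes $225 (running OOP $225). Plan pays $225 − $225 = $0.
Bill 2, $4,158: deductible takes $716, $3,442 remains; coinsurance $3,442 × 30% = $1,032.60. Cost to patient: $1,748.60. OOP to date $1,973.60. Insurer: $4,158 − $1,748.60 = $2,409.40.
Bill 3, $458: 30% coinsurance on $458 = $137.40. Cost to patient: $137.40. OOP to date $2,111. Insurer: $458 − $137.40 = $320.60.
Bill 4, $1,211: 30% coinsurance on $1,211 = $363.30. Adding that to $2,111 gives $2,474.30, past the $2,400 cap; patient pays only $2,400 − $2,111 = $289. Plan pays $1,211 − $289 = $922.

$922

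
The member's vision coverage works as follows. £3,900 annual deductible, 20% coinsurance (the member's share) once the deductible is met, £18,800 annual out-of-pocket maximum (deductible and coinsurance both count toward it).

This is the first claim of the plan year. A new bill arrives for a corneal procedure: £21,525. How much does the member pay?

£7,425

Deductible not yet touched, so the first £3,900 of the bill goes to the deductible.
The remaining £17,625 (= £21,525 − £3,900) moves to coinsurance.
Member's 20% share of £17,625 is £3,525.
That puts the member's cost at £3,900 + £3,525 = £7,425 before any cap.
Cumulative spending £0 + £7,425 = £7,425 stays under the £18,800 maximum.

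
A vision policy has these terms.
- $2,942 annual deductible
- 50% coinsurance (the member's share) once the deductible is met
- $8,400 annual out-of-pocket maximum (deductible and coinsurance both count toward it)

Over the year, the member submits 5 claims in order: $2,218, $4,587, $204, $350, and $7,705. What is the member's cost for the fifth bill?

$3,249.50

Claim 1 — $2,218: fully absorbed by the deductible. Cost to member: $2,218. OOP to date $2,218.
Claim 2 — $4,587: $724 finishes the deductible; $3,863 goes to coinsurance; coinsurance $3,863 × 50% = $1,931.50. Member owes $2,655.50 (running OOP $4,873.50).
Claim 3 — $204: 50% coinsurance on $204 = $102. Member pays $102; OOP now $4,975.50.
Claim 4 — $350: 50% coinsurance on $350 = $175. Member owes $175 (running OOP $5,150.50).
Claim 5 — $7,705: deductible met; 50% of $7,705 = $3,852.50. Adding that to $5,150.50 gives $9,003, past the $8,400 cap; member pays only $8,400 − $5,150.50 = $3,249.50.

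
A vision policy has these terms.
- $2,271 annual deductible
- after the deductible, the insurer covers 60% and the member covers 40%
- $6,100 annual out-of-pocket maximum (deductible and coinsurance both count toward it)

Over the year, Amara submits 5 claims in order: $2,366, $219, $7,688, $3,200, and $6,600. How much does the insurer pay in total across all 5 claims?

Claim 1 — $2,366: $2,271 to deductible, leaving $95; coinsurance $95 × 40% = $38. Cost to member: $2,309. OOP to date $2,309. Insurer: $2,366 − $2,309 = $57.
Claim 2 — $219: deductible met; 40% of $219 = $87.60. Member pays $87.60; OOP now $2,396.60. Plan pays $219 − $87.60 = $131.40.
Claim 3 — $7,688: 40% coinsurance on $7,688 = $3,075.20. Cost to member: $3,075.20. OOP to date $5,471.80. Insurer: $7,688 − $3,075.20 = $4,612.80.
Claim 4 — $3,200: deductible met; 40% of $3,200 = $1,280. Adding that to $5,471.80 gives $6,751.80, past the $6,100 cap; member pays only $6,100 − $5,471.80 = $628.20. Plan pays $3,200 − $628.20 = $2,571.80.
Claim 5 — $6,600: 40% coinsurance on $6,600 = $2,640. Adding that to $6,100 gives $8,740, past the $6,100 cap; member pays only $6,100 − $6,100 = $0. Insurer: $6,600 − $0 = $6,600.
Insurer total = bills − member's total = $20,073 − $6,100 = $13,973.

$13,973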